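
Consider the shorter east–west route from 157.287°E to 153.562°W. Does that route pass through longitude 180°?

Yes

Naïve |-153.562 − 157.287| = 310.849° > 180°, so the shorter arc goes the other way round — across 180°.
Signed shortest Δλ = ((-153.562 − 157.287 + 180) mod 360) − 180 = 49.151°.
Going east by 49.151° from +157.287° passes through 180° before reaching -153.562°.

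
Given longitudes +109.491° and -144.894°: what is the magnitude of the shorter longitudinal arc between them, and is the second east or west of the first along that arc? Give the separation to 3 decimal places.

105.615° east

Raw difference: -144.894 − 109.491 = -254.385°.
Normalise into (−180°, 180°]: -254.385° + 360° = 105.615°.
Positive ⇒ the second point lies to the east; separation 105.615°.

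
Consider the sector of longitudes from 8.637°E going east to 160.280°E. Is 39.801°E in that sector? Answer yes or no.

Band width going east from +8.637° to +160.280°: ((160.280 − 8.637) mod 360) = 151.643°.
Offset of +39.801° east of the west edge: ((39.801 − 8.637) mod 360) = 31.164°.
31.164° ≤ 151.643° ⇒ inside.

Yes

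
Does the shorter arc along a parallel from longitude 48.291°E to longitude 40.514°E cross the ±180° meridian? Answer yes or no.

Signed shortest Δλ = ((40.514 − 48.291 + 180) mod 360) − 180 = -7.777°.
Going west by 7.777° from +48.291° reaches +40.514° without touching 180°.

No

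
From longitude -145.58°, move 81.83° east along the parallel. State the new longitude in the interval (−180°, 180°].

-63.75°

Start at -145.58°; shift +81.83° → -63.75°.
-63.75° already lies in (−180°, 180°].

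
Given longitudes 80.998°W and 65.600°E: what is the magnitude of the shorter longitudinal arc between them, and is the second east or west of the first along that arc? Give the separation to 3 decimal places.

146.598° east

Raw difference: 65.600 − -80.998 = 146.598°.
Normalise into (−180°, 180°]: 146.598° stays 146.598°.
Positive ⇒ the second point lies to the east; separation 146.598°.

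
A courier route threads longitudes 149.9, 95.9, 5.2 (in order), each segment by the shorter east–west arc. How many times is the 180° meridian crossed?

0

Leg 1: +149.9° → +95.9°, shortest Δλ = -54.0° (west) — does not cross 180°.
Leg 2: +95.9° → +5.2°, shortest Δλ = -90.7° (west) — does not cross 180°.
Total crossings: 0.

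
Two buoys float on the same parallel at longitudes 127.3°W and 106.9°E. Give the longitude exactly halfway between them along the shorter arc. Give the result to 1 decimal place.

169.8°E

Signed shortest Δλ from -127.3° to +106.9° is -125.8°.
Midpoint longitude = -127.3° + (-125.8°)/2 = -127.3° − 62.9° = -190.2°.
Normalise into (−180°, 180°]: +169.8°.
(The naïve average (-127.3 + +106.9)/2 = -10.2° is on the wrong side of the globe.)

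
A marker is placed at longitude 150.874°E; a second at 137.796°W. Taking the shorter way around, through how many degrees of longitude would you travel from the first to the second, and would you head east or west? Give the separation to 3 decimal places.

71.330° east

Raw difference: -137.796 − 150.874 = -288.67°.
Normalise into (−180°, 180°]: -288.67° + 360° = 71.33°.
Positive ⇒ the second point lies to the east; separation 71.330°.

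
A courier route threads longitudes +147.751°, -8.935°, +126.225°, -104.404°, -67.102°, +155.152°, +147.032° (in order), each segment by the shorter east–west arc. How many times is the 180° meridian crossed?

Leg 1: +147.751° → -8.935°, shortest Δλ = -156.686° (west) — does not cross 180°.
Leg 2: -8.935° → +126.225°, shortest Δλ = 135.16° (east) — does not cross 180°.
Leg 3: +126.225° → -104.404°, shortest Δλ = 129.371° (east) — crosses 180°.
Leg 4: -104.404° → -67.102°, shortest Δλ = 37.302° (east) — does not cross 180°.
Leg 5: -67.102° → +155.152°, shortest Δλ = -137.746° (west) — crosses 180°.
Leg 6: +155.152° → +147.032°, shortest Δλ = -8.12° (west) — does not cross 180°.
Total crossings: 2.

2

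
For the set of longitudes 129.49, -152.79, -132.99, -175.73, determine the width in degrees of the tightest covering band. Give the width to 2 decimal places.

97.52°

Sort the longitudes: -175.73°, -152.79°, -132.99°, +129.49°.
Eastward gaps between consecutive values (wrapping around): 22.94°, 19.80°, 262.48°, 54.78°.
Largest gap = 262.48° ⇒ minimal covering band is its complement: 360° − 262.48° = 97.52°.
Band runs from +129.49° eastward to -132.99°, crossing the antimeridian.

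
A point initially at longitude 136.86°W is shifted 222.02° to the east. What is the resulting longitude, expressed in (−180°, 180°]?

Start at -136.86°; shift +222.02° → +85.16°.
+85.16° already lies in (−180°, 180°].

85.16°E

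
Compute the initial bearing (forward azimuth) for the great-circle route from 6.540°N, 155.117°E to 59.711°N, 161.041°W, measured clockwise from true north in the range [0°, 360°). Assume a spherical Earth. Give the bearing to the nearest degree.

Δλ = -161.041 − 155.117 = -316.158°; wrapped into (−180°, 180°]: 43.842°.
θ = atan2( sin Δλ · cos φ₂ , cos φ₁ · sin φ₂ − sin φ₁ · cos φ₂ · cos Δλ )
  = atan2(0.34936, 0.81644) = 23.166° → normalised to [0°, 360°): 23.166°.

23°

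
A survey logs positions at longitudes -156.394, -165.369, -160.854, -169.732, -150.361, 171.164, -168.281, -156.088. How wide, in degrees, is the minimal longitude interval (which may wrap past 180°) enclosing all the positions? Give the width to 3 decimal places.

Sort the longitudes: -169.732°, -168.281°, -165.369°, -160.854°, -156.394°, -156.088°, -150.361°, +171.164°.
Eastward gaps between consecutive values (wrapping around): 1.451°, 2.912°, 4.515°, 4.460°, 0.306°, 5.727°, 321.525°, 19.104°.
Largest gap = 321.525° ⇒ minimal covering band is its complement: 360° − 321.525° = 38.475°.
Band runs from +171.164° eastward to -150.361°, crossing the antimeridian.

38.475°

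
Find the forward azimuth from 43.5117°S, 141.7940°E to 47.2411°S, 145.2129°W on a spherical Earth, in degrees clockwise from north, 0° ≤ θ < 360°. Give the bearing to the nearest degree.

Δλ = -145.2129 − 141.7940 = -287.0069°; wrapped into (−180°, 180°]: 72.9931°.
θ = atan2( sin Δλ · cos φ₂ , cos φ₁ · sin φ₂ − sin φ₁ · cos φ₂ · cos Δλ )
  = atan2(0.64923, -0.39576) = 121.366° → normalised to [0°, 360°): 121.366°.

121°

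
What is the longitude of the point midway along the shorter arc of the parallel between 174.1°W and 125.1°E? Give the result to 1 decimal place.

155.5°E

Signed shortest Δλ from -174.1° to +125.1° is -60.8°.
Midpoint longitude = -174.1° + (-60.8°)/2 = -174.1° − 30.4° = -204.5°.
Normalise into (−180°, 180°]: +155.5°.
(The naïve average (-174.1 + +125.1)/2 = -24.5° is on the wrong side of the globe.)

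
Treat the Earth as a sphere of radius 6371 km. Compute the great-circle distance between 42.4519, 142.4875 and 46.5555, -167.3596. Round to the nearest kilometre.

3936 km

Δλ = -167.3596 − 142.4875 = -309.8471°; wrapped into (−180°, 180°]: 50.1529°.
Δφ = 46.5555 − 42.4519 = 4.1036°.
a = sin²(Δφ/2) + cos φ₁ · cos φ₂ · sin²(Δλ/2) = 0.092422.
c = 2·atan2(√a, √(1−a)) = 0.61780 rad → d = 6371·c ≈ 3936.00 km.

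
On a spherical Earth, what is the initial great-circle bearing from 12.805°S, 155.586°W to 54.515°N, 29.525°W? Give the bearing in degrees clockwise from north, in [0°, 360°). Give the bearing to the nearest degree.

33°

Δλ = -29.525 − -155.586 = 126.061°.
θ = atan2( sin Δλ · cos φ₂ , cos φ₁ · sin φ₂ − sin φ₁ · cos φ₂ · cos Δλ )
  = atan2(0.46926, 0.71828) = 33.157° → normalised to [0°, 360°): 33.157°.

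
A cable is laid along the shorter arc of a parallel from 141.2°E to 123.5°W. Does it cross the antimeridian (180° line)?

Naïve |-123.5 − 141.2| = 264.7° > 180°, so the shorter arc goes the other way round — across 180°.
Signed shortest Δλ = ((-123.5 − 141.2 + 180) mod 360) − 180 = 95.3°.
Going east by 95.3° from +141.2° passes through 180° before reaching -123.5°.

Yes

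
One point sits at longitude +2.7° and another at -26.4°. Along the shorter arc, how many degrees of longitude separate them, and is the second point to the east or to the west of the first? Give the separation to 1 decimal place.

29.1° west

Raw difference: -26.4 − 2.7 = -29.1°.
Normalise into (−180°, 180°]: -29.1° stays -29.1°.
Negative ⇒ the second point lies to the west; separation 29.1°.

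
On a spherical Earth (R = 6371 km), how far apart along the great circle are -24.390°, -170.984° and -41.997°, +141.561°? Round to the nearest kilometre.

Δλ = 141.561 − -170.984 = 312.545°; wrapped into (−180°, 180°]: -47.455°.
Δφ = -41.997 − -24.390 = -17.607°.
a = sin²(Δφ/2) + cos φ₁ · cos φ₂ · sin²(Δλ/2) = 0.133016.
c = 2·atan2(√a, √(1−a)) = 0.74665 rad → d = 6371·c ≈ 4756.92 km.

4757 km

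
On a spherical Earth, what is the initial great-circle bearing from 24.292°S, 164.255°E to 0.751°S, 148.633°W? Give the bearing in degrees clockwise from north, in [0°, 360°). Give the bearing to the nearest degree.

70°

Δλ = -148.633 − 164.255 = -312.888°; wrapped into (−180°, 180°]: 47.112°.
θ = atan2( sin Δλ · cos φ₂ , cos φ₁ · sin φ₂ − sin φ₁ · cos φ₂ · cos Δλ )
  = atan2(0.73262, 0.26801) = 69.907° → normalised to [0°, 360°): 69.907°.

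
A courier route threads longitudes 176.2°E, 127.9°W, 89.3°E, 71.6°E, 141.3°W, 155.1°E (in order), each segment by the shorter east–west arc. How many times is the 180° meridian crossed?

4

Leg 1: +176.2° → -127.9°, shortest Δλ = 55.9° (east) — crosses 180°.
Leg 2: -127.9° → +89.3°, shortest Δλ = -142.8° (west) — crosses 180°.
Leg 3: +89.3° → +71.6°, shortest Δλ = -17.7° (west) — does not cross 180°.
Leg 4: +71.6° → -141.3°, shortest Δλ = 147.1° (east) — crosses 180°.
Leg 5: -141.3° → +155.1°, shortest Δλ = -63.6° (west) — crosses 180°.
Total crossings: 4.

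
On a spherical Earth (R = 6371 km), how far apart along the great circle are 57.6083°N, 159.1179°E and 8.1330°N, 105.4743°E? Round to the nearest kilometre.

Δλ = 105.4743 − 159.1179 = -53.6436°.
Δφ = 8.1330 − 57.6083 = -49.4753°.
a = sin²(Δφ/2) + cos φ₁ · cos φ₂ · sin²(Δλ/2) = 0.283083.
c = 2·atan2(√a, √(1−a)) = 1.12205 rad → d = 6371·c ≈ 7148.60 km.

7149 km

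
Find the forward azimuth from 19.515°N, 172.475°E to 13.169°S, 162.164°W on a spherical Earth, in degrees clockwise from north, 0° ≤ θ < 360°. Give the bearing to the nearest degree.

141°

Δλ = -162.164 − 172.475 = -334.639°; wrapped into (−180°, 180°]: 25.361°.
θ = atan2( sin Δλ · cos φ₂ , cos φ₁ · sin φ₂ − sin φ₁ · cos φ₂ · cos Δλ )
  = atan2(0.41706, -0.50866) = 140.651° → normalised to [0°, 360°): 140.651°.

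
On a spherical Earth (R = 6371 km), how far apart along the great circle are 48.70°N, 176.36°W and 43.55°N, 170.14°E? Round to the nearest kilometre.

1185 km

Δλ = 170.14 − -176.36 = 346.50°; wrapped into (−180°, 180°]: -13.50°.
Δφ = 43.55 − 48.70 = -5.15°.
a = sin²(Δφ/2) + cos φ₁ · cos φ₂ · sin²(Δλ/2) = 0.008627.
c = 2·atan2(√a, √(1−a)) = 0.18603 rad → d = 6371·c ≈ 1185.20 km.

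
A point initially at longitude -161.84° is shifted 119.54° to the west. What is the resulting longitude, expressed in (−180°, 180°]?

+78.62°

Start at -161.84°; shift −119.54° → -281.38°.
-281.38° lies outside (−180°, 180°]; add 360° → +78.62°.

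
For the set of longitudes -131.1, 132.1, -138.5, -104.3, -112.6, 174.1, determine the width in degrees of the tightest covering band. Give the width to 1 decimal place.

Sort the longitudes: -138.5°, -131.1°, -112.6°, -104.3°, +132.1°, +174.1°.
Eastward gaps between consecutive values (wrapping around): 7.4°, 18.5°, 8.3°, 236.4°, 42.0°, 47.4°.
Largest gap = 236.4° ⇒ minimal covering band is its complement: 360° − 236.4° = 123.6°.
Band runs from +132.1° eastward to -104.3°, crossing the antimeridian.

123.6°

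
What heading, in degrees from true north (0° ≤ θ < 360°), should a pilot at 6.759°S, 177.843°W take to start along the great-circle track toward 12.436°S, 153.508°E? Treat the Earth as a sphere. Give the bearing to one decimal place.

Δλ = 153.508 − -177.843 = 331.351°; wrapped into (−180°, 180°]: -28.649°.
θ = atan2( sin Δλ · cos φ₂ , cos φ₁ · sin φ₂ − sin φ₁ · cos φ₂ · cos Δλ )
  = atan2(-0.46819, -0.11299) = -103.568° → normalised to [0°, 360°): 256.432°.

256.4°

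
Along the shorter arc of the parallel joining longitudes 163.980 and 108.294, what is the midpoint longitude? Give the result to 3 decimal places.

+136.137°

Signed shortest Δλ from +163.980° to +108.294° is -55.686°.
Midpoint longitude = +163.980° + (-55.686°)/2 = +163.980° − 27.843° = +136.137°.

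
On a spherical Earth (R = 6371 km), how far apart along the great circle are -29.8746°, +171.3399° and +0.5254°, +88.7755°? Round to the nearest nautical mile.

5033 nmi

Δλ = 88.7755 − 171.3399 = -82.5644°.
Δφ = 0.5254 − -29.8746 = 30.4000°.
a = sin²(Δφ/2) + cos φ₁ · cos φ₂ · sin²(Δλ/2) = 0.446179.
c = 2·atan2(√a, √(1−a)) = 1.46294 rad → d = 6371·c ≈ 9320.42 km ≈ 5032.62 nmi.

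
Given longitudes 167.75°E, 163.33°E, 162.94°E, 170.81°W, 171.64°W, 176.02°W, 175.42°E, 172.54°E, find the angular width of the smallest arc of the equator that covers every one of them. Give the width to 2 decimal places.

26.25°

Sort the longitudes: -176.02°, -171.64°, -170.81°, +162.94°, +163.33°, +167.75°, +172.54°, +175.42°.
Eastward gaps between consecutive values (wrapping around): 4.38°, 0.83°, 333.75°, 0.39°, 4.42°, 4.79°, 2.88°, 8.56°.
Largest gap = 333.75° ⇒ minimal covering band is its complement: 360° − 333.75° = 26.25°.
Band runs from +162.94° eastward to -170.81°, crossing the antimeridian.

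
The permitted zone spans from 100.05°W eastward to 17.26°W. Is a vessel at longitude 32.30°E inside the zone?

Band width going east from -100.05° to -17.26°: ((-17.26 − -100.05) mod 360) = 82.79°.
Offset of +32.30° east of the west edge: ((32.30 − -100.05) mod 360) = 132.35°.
132.35° > 82.79° ⇒ outside.

No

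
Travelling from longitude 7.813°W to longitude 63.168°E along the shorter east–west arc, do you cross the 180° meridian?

Signed shortest Δλ = ((63.168 − -7.813 + 180) mod 360) − 180 = 70.981°.
Going east by 70.981° from -7.813° reaches +63.168° without touching 180°.

No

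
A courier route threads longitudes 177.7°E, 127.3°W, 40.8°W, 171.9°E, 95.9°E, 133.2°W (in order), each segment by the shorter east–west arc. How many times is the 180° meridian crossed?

3

Leg 1: +177.7° → -127.3°, shortest Δλ = 55.0° (east) — crosses 180°.
Leg 2: -127.3° → -40.8°, shortest Δλ = 86.5° (east) — does not cross 180°.
Leg 3: -40.8° → +171.9°, shortest Δλ = -147.3° (west) — crosses 180°.
Leg 4: +171.9° → +95.9°, shortest Δλ = -76.0° (west) — does not cross 180°.
Leg 5: +95.9° → -133.2°, shortest Δλ = 130.9° (east) — crosses 180°.
Total crossings: 3.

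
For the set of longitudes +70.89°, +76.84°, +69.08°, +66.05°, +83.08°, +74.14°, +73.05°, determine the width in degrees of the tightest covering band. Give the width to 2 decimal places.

Sort the longitudes: +66.05°, +69.08°, +70.89°, +73.05°, +74.14°, +76.84°, +83.08°.
Eastward gaps between consecutive values (wrapping around): 3.03°, 1.81°, 2.16°, 1.09°, 2.70°, 6.24°, 342.97°.
Largest gap = 342.97° ⇒ minimal covering band is its complement: 360° − 342.97° = 17.03°.
Band runs from +66.05° eastward to +83.08°.

17.03°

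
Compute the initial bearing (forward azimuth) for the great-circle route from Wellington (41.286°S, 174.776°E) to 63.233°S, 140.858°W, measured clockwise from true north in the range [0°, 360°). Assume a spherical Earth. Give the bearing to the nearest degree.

146°

Δλ = -140.858 − 174.776 = -315.634°; wrapped into (−180°, 180°]: 44.366°.
θ = atan2( sin Δλ · cos φ₂ , cos φ₁ · sin φ₂ − sin φ₁ · cos φ₂ · cos Δλ )
  = atan2(0.31491, -0.45847) = 145.516° → normalised to [0°, 360°): 145.516°.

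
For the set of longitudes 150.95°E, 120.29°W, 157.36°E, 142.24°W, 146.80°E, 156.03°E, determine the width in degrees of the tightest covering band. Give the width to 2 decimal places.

Sort the longitudes: -142.24°, -120.29°, +146.80°, +150.95°, +156.03°, +157.36°.
Eastward gaps between consecutive values (wrapping around): 21.95°, 267.09°, 4.15°, 5.08°, 1.33°, 60.40°.
Largest gap = 267.09° ⇒ minimal covering band is its complement: 360° − 267.09° = 92.91°.
Band runs from +146.80° eastward to -120.29°, crossing the antimeridian.

92.91°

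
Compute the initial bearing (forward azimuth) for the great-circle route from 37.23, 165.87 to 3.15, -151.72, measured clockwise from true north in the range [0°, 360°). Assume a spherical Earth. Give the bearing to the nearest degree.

121°

Δλ = -151.72 − 165.87 = -317.59°; wrapped into (−180°, 180°]: 42.41°.
θ = atan2( sin Δλ · cos φ₂ , cos φ₁ · sin φ₂ − sin φ₁ · cos φ₂ · cos Δλ )
  = atan2(0.67341, -0.40228) = 120.853° → normalised to [0°, 360°): 120.853°.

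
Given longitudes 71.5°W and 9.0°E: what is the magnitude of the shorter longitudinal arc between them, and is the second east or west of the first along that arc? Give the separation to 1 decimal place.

Raw difference: 9.0 − -71.5 = 80.5°.
Normalise into (−180°, 180°]: 80.5° stays 80.5°.
Positive ⇒ the second point lies to the east; separation 80.5°.

80.5° east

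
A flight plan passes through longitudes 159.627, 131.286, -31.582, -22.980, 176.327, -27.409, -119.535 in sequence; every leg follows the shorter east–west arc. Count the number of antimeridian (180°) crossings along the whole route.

Leg 1: +159.627° → +131.286°, shortest Δλ = -28.341° (west) — does not cross 180°.
Leg 2: +131.286° → -31.582°, shortest Δλ = -162.868° (west) — does not cross 180°.
Leg 3: -31.582° → -22.980°, shortest Δλ = 8.602° (east) — does not cross 180°.
Leg 4: -22.980° → +176.327°, shortest Δλ = -160.693° (west) — crosses 180°.
Leg 5: +176.327° → -27.409°, shortest Δλ = 156.264° (east) — crosses 180°.
Leg 6: -27.409° → -119.535°, shortest Δλ = -92.126° (west) — does not cross 180°.
Total crossings: 2.

2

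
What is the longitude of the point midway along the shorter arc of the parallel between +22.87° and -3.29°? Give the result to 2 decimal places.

+9.79°

Signed shortest Δλ from +22.87° to -3.29° is -26.16°.
Midpoint longitude = +22.87° + (-26.16°)/2 = +22.87° − 13.08° = +9.79°.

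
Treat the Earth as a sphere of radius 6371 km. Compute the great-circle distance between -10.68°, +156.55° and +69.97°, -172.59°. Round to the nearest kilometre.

Δλ = -172.59 − 156.55 = -329.14°; wrapped into (−180°, 180°]: 30.86°.
Δφ = 69.97 − -10.68 = 80.65°.
a = sin²(Δφ/2) + cos φ₁ · cos φ₂ · sin²(Δλ/2) = 0.442593.
c = 2·atan2(√a, √(1−a)) = 1.45573 rad → d = 6371·c ≈ 9274.45 km.

9274 km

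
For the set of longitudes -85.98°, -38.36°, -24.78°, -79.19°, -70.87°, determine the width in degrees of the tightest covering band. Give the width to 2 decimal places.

Sort the longitudes: -85.98°, -79.19°, -70.87°, -38.36°, -24.78°.
Eastward gaps between consecutive values (wrapping around): 6.79°, 8.32°, 32.51°, 13.58°, 298.80°.
Largest gap = 298.80° ⇒ minimal covering band is its complement: 360° − 298.80° = 61.20°.
Band runs from -85.98° eastward to -24.78°.

61.20°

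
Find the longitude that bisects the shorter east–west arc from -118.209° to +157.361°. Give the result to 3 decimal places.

-160.424°

Signed shortest Δλ from -118.209° to +157.361° is -84.430°.
Midpoint longitude = -118.209° + (-84.430°)/2 = -118.209° − 42.215° = -160.424°.
(The naïve average (-118.209 + +157.361)/2 = 19.576° is on the wrong side of the globe.)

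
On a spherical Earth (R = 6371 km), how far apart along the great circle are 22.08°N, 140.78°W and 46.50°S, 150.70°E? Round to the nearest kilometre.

Δλ = 150.70 − -140.78 = 291.48°; wrapped into (−180°, 180°]: -68.52°.
Δφ = -46.50 − 22.08 = -68.58°.
a = sin²(Δφ/2) + cos φ₁ · cos φ₂ · sin²(Δλ/2) = 0.519548.
c = 2·atan2(√a, √(1−a)) = 1.60990 rad → d = 6371·c ≈ 10256.69 km.

10257 km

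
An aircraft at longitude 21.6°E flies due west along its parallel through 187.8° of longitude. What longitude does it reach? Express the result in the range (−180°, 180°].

166.2°W

Start at +21.6°; shift −187.8° → -166.2°.
-166.2° already lies in (−180°, 180°].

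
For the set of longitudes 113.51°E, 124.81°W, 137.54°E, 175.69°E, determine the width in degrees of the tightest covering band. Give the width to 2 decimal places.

Sort the longitudes: -124.81°, +113.51°, +137.54°, +175.69°.
Eastward gaps between consecutive values (wrapping around): 238.32°, 24.03°, 38.15°, 59.50°.
Largest gap = 238.32° ⇒ minimal covering band is its complement: 360° − 238.32° = 121.68°.
Band runs from +113.51° eastward to -124.81°, crossing the antimeridian.

121.68°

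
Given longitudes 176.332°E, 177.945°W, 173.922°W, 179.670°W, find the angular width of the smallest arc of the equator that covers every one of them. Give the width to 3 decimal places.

Sort the longitudes: -179.670°, -177.945°, -173.922°, +176.332°.
Eastward gaps between consecutive values (wrapping around): 1.725°, 4.023°, 350.254°, 3.998°.
Largest gap = 350.254° ⇒ minimal covering band is its complement: 360° − 350.254° = 9.746°.
Band runs from +176.332° eastward to -173.922°, crossing the antimeridian.

9.746°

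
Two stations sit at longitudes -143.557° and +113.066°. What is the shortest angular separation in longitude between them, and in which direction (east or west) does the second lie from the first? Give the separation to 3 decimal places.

103.377° west

Raw difference: 113.066 − -143.557 = 256.623°.
Normalise into (−180°, 180°]: 256.623° − 360° = -103.377°.
Negative ⇒ the second point lies to the west; separation 103.377°.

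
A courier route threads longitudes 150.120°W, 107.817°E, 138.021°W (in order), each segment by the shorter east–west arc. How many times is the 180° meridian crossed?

2

Leg 1: -150.120° → +107.817°, shortest Δλ = -102.063° (west) — crosses 180°.
Leg 2: +107.817° → -138.021°, shortest Δλ = 114.162° (east) — crosses 180°.
Total crossings: 2.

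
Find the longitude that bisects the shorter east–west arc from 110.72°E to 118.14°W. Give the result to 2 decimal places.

176.29°E

Signed shortest Δλ from +110.72° to -118.14° is +131.14°.
Midpoint longitude = +110.72° + (+131.14°)/2 = +110.72° + 65.57° = +176.29°.
(The naïve average (+110.72 + -118.14)/2 = -3.71° is on the wrong side of the globe.)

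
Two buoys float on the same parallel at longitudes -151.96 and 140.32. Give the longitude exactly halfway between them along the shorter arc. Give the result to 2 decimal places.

+174.18°

Signed shortest Δλ from -151.96° to +140.32° is -67.72°.
Midpoint longitude = -151.96° + (-67.72°)/2 = -151.96° − 33.86° = -185.82°.
Normalise into (−180°, 180°]: +174.18°.
(The naïve average (-151.96 + +140.32)/2 = -5.82° is on the wrong side of the globe.)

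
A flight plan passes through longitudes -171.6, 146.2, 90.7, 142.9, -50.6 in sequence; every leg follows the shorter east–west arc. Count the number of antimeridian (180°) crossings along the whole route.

Leg 1: -171.6° → +146.2°, shortest Δλ = -42.2° (west) — crosses 180°.
Leg 2: +146.2° → +90.7°, shortest Δλ = -55.5° (west) — does not cross 180°.
Leg 3: +90.7° → +142.9°, shortest Δλ = 52.2° (east) — does not cross 180°.
Leg 4: +142.9° → -50.6°, shortest Δλ = 166.5° (east) — crosses 180°.
Total crossings: 2.

2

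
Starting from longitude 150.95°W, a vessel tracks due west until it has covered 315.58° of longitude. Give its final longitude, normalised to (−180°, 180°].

Start at -150.95°; shift −315.58° → -466.53°.
-466.53° lies outside (−180°, 180°]; add 360° → -106.53°.

106.53°W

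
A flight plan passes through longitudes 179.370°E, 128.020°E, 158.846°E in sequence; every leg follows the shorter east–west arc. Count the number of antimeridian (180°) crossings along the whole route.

Leg 1: +179.370° → +128.020°, shortest Δλ = -51.35° (west) — does not cross 180°.
Leg 2: +128.020° → +158.846°, shortest Δλ = 30.826° (east) — does not cross 180°.
Total crossings: 0.

0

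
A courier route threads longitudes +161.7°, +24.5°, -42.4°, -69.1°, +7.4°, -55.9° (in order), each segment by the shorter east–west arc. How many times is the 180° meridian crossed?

0

Leg 1: +161.7° → +24.5°, shortest Δλ = -137.2° (west) — does not cross 180°.
Leg 2: +24.5° → -42.4°, shortest Δλ = -66.9° (west) — does not cross 180°.
Leg 3: -42.4° → -69.1°, shortest Δλ = -26.7° (west) — does not cross 180°.
Leg 4: -69.1° → +7.4°, shortest Δλ = 76.5° (east) — does not cross 180°.
Leg 5: +7.4° → -55.9°, shortest Δλ = -63.3° (west) — does not cross 180°.
Total crossings: 0.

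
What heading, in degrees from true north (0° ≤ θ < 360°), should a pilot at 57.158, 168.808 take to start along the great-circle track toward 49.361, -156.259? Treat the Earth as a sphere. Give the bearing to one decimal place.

Δλ = -156.259 − 168.808 = -325.067°; wrapped into (−180°, 180°]: 34.933°.
θ = atan2( sin Δλ · cos φ₂ , cos φ₁ · sin φ₂ − sin φ₁ · cos φ₂ · cos Δλ )
  = atan2(0.37294, -0.03707) = 95.677° → normalised to [0°, 360°): 95.677°.

95.7°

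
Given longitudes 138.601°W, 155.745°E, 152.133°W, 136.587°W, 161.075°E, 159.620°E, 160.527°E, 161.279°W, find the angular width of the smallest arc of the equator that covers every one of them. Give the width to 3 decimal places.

Sort the longitudes: -161.279°, -152.133°, -138.601°, -136.587°, +155.745°, +159.620°, +160.527°, +161.075°.
Eastward gaps between consecutive values (wrapping around): 9.146°, 13.532°, 2.014°, 292.332°, 3.875°, 0.907°, 0.548°, 37.646°.
Largest gap = 292.332° ⇒ minimal covering band is its complement: 360° − 292.332° = 67.668°.
Band runs from +155.745° eastward to -136.587°, crossing the antimeridian.

67.668°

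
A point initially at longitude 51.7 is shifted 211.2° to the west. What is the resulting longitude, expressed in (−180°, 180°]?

-159.5°

Start at +51.7°; shift −211.2° → -159.5°.
-159.5° already lies in (−180°, 180°].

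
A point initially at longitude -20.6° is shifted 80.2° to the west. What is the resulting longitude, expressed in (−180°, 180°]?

-100.8°

Start at -20.6°; shift −80.2° → -100.8°.
-100.8° already lies in (−180°, 180°].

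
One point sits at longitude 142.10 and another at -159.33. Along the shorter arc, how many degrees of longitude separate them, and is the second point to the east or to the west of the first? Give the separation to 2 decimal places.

58.57° east

Raw difference: -159.33 − 142.10 = -301.43°.
Normalise into (−180°, 180°]: -301.43° + 360° = 58.57°.
Positive ⇒ the second point lies to the east; separation 58.57°.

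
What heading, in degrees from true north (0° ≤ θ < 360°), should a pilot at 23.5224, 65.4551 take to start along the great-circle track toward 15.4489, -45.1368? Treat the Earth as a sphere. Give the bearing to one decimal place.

Δλ = -45.1368 − 65.4551 = -110.5919°.
θ = atan2( sin Δλ · cos φ₂ , cos φ₁ · sin φ₂ − sin φ₁ · cos φ₂ · cos Δλ )
  = atan2(-0.90229, 0.37954) = -67.186° → normalised to [0°, 360°): 292.814°.

292.8°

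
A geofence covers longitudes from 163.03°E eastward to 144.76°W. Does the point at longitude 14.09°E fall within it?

No

Band width going east from +163.03° to -144.76°: ((-144.76 − 163.03) mod 360) = 52.21°.
Offset of +14.09° east of the west edge: ((14.09 − 163.03) mod 360) = 211.06°.
211.06° > 52.21° ⇒ outside.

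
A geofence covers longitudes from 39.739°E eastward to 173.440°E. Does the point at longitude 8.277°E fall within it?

No

Band width going east from +39.739° to +173.440°: ((173.440 − 39.739) mod 360) = 133.701°.
Offset of +8.277° east of the west edge: ((8.277 − 39.739) mod 360) = 328.538°.
328.538° > 133.701° ⇒ outside.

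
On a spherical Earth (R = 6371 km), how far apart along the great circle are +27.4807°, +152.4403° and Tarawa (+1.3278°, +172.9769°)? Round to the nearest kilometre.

3639 km

Δλ = 172.9769 − 152.4403 = 20.5366°.
Δφ = 1.3278 − 27.4807 = -26.1529°.
a = sin²(Δφ/2) + cos φ₁ · cos φ₂ · sin²(Δλ/2) = 0.079372.
c = 2·atan2(√a, √(1−a)) = 0.57120 rad → d = 6371·c ≈ 3639.09 km.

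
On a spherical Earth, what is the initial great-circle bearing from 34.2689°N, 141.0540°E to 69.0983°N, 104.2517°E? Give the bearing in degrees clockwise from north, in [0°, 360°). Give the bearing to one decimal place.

Δλ = 104.2517 − 141.0540 = -36.8023°.
θ = atan2( sin Δλ · cos φ₂ , cos φ₁ · sin φ₂ − sin φ₁ · cos φ₂ · cos Δλ )
  = atan2(-0.21372, 0.61117) = -19.274° → normalised to [0°, 360°): 340.726°.

340.7°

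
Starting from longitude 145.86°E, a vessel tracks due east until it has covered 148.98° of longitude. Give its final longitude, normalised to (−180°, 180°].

Start at +145.86°; shift +148.98° → +294.84°.
+294.84° lies outside (−180°, 180°]; subtract 360° → -65.16°.

65.16°W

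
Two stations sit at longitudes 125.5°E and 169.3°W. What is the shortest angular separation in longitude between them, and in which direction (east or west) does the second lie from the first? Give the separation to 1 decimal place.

Raw difference: -169.3 − 125.5 = -294.8°.
Normalise into (−180°, 180°]: -294.8° + 360° = 65.2°.
Positive ⇒ the second point lies to the east; separation 65.2°.

65.2° east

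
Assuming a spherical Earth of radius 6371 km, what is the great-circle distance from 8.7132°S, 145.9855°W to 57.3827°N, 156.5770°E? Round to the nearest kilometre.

8989 km

Δλ = 156.5770 − -145.9855 = 302.5625°; wrapped into (−180°, 180°]: -57.4375°.
Δφ = 57.3827 − -8.7132 = 66.0959°.
a = sin²(Δφ/2) + cos φ₁ · cos φ₂ · sin²(Δλ/2) = 0.420416.
c = 2·atan2(√a, √(1−a)) = 1.41095 rad → d = 6371·c ≈ 8989.15 km.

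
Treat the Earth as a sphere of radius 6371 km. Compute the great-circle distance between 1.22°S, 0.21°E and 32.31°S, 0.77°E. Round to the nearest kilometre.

Δλ = 0.77 − 0.21 = 0.56°.
Δφ = -32.31 − -1.22 = -31.09°.
a = sin²(Δφ/2) + cos φ₁ · cos φ₂ · sin²(Δλ/2) = 0.071842.
c = 2·atan2(√a, √(1−a)) = 0.54270 rad → d = 6371·c ≈ 3457.55 km.

3458 km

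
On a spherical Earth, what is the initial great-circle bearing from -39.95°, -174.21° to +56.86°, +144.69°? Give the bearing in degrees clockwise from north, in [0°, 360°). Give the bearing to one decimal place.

Δλ = 144.69 − -174.21 = 318.90°; wrapped into (−180°, 180°]: -41.10°.
θ = atan2( sin Δλ · cos φ₂ , cos φ₁ · sin φ₂ − sin φ₁ · cos φ₂ · cos Δλ )
  = atan2(-0.35938, 0.90644) = -21.627° → normalised to [0°, 360°): 338.373°.

338.4°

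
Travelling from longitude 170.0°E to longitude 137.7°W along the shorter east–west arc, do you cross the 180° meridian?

Yes

Naïve |-137.7 − 170.0| = 307.7° > 180°, so the shorter arc goes the other way round — across 180°.
Signed shortest Δλ = ((-137.7 − 170.0 + 180) mod 360) − 180 = 52.3°.
Going east by 52.3° from +170.0° passes through 180° before reaching -137.7°.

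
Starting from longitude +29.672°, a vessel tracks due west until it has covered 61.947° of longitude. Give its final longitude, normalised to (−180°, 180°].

-32.275°

Start at +29.672°; shift −61.947° → -32.275°.
-32.275° already lies in (−180°, 180°].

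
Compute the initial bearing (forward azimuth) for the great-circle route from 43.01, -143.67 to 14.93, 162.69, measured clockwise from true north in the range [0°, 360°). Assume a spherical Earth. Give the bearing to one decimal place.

Δλ = 162.69 − -143.67 = 306.36°; wrapped into (−180°, 180°]: -53.64°.
θ = atan2( sin Δλ · cos φ₂ , cos φ₁ · sin φ₂ − sin φ₁ · cos φ₂ · cos Δλ )
  = atan2(-0.77812, -0.20236) = -104.577° → normalised to [0°, 360°): 255.423°.

255.4°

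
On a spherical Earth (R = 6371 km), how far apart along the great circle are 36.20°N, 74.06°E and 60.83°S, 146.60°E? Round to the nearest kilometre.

12613 km

Δλ = 146.60 − 74.06 = 72.54°.
Δφ = -60.83 − 36.20 = -97.03°.
a = sin²(Δφ/2) + cos φ₁ · cos φ₂ · sin²(Δλ/2) = 0.698847.
c = 2·atan2(√a, √(1−a)) = 1.97980 rad → d = 6371·c ≈ 12613.29 km.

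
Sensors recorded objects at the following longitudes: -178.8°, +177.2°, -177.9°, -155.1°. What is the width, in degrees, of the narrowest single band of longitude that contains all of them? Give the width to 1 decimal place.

Sort the longitudes: -178.8°, -177.9°, -155.1°, +177.2°.
Eastward gaps between consecutive values (wrapping around): 0.9°, 22.8°, 332.3°, 4.0°.
Largest gap = 332.3° ⇒ minimal covering band is its complement: 360° − 332.3° = 27.7°.
Band runs from +177.2° eastward to -155.1°, crossing the antimeridian.

27.7°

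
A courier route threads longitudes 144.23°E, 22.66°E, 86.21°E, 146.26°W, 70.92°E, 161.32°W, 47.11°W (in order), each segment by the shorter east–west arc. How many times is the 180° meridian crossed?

Leg 1: +144.23° → +22.66°, shortest Δλ = -121.57° (west) — does not cross 180°.
Leg 2: +22.66° → +86.21°, shortest Δλ = 63.55° (east) — does not cross 180°.
Leg 3: +86.21° → -146.26°, shortest Δλ = 127.53° (east) — crosses 180°.
Leg 4: -146.26° → +70.92°, shortest Δλ = -142.82° (west) — crosses 180°.
Leg 5: +70.92° → -161.32°, shortest Δλ = 127.76° (east) — crosses 180°.
Leg 6: -161.32° → -47.11°, shortest Δλ = 114.21° (east) — does not cross 180°.
Total crossings: 3.

3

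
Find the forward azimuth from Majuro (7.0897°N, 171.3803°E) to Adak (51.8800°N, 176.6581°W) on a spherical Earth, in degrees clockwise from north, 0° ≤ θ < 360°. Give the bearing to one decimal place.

10.3°

Δλ = -176.6581 − 171.3803 = -348.0384°; wrapped into (−180°, 180°]: 11.9616°.
θ = atan2( sin Δλ · cos φ₂ , cos φ₁ · sin φ₂ − sin φ₁ · cos φ₂ · cos Δλ )
  = atan2(0.12794, 0.70617) = 10.269° → normalised to [0°, 360°): 10.269°.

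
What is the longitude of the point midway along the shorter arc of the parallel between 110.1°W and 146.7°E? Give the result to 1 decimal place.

Signed shortest Δλ from -110.1° to +146.7° is -103.2°.
Midpoint longitude = -110.1° + (-103.2°)/2 = -110.1° − 51.6° = -161.7°.
(The naïve average (-110.1 + +146.7)/2 = 18.3° is on the wrong side of the globe.)

161.7°W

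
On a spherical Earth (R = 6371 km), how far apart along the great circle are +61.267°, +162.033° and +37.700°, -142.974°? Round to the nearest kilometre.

4562 km

Δλ = -142.974 − 162.033 = -305.007°; wrapped into (−180°, 180°]: 54.993°.
Δφ = 37.700 − 61.267 = -23.567°.
a = sin²(Δφ/2) + cos φ₁ · cos φ₂ · sin²(Δλ/2) = 0.122782.
c = 2·atan2(√a, √(1−a)) = 0.71600 rad → d = 6371·c ≈ 4561.66 km.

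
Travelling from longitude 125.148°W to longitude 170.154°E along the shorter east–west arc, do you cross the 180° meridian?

Yes

Naïve |170.154 − -125.148| = 295.302° > 180°, so the shorter arc goes the other way round — across 180°.
Signed shortest Δλ = ((170.154 − -125.148 + 180) mod 360) − 180 = -64.698°.
Going west by 64.698° from -125.148° passes through 180° before reaching +170.154°.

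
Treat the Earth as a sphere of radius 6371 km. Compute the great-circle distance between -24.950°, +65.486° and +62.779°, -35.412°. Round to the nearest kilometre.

13006 km

Δλ = -35.412 − 65.486 = -100.898°.
Δφ = 62.779 − -24.950 = 87.729°.
a = sin²(Δφ/2) + cos φ₁ · cos φ₂ · sin²(Δλ/2) = 0.726760.
c = 2·atan2(√a, √(1−a)) = 2.04151 rad → d = 6371·c ≈ 13006.44 km.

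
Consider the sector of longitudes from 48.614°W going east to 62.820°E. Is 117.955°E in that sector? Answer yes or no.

Band width going east from -48.614° to +62.820°: ((62.820 − -48.614) mod 360) = 111.434°.
Offset of +117.955° east of the west edge: ((117.955 − -48.614) mod 360) = 166.569°.
166.569° > 111.434° ⇒ outside.

No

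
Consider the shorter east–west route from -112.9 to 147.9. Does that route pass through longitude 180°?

Yes

Naïve |147.9 − -112.9| = 260.8° > 180°, so the shorter arc goes the other way round — across 180°.
Signed shortest Δλ = ((147.9 − -112.9 + 180) mod 360) − 180 = -99.2°.
Going west by 99.2° from -112.9° passes through 180° before reaching +147.9°.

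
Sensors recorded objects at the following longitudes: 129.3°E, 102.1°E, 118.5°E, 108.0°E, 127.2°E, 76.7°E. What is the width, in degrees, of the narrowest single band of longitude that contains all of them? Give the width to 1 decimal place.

Sort the longitudes: +76.7°, +102.1°, +108.0°, +118.5°, +127.2°, +129.3°.
Eastward gaps between consecutive values (wrapping around): 25.4°, 5.9°, 10.5°, 8.7°, 2.1°, 307.4°.
Largest gap = 307.4° ⇒ minimal covering band is its complement: 360° − 307.4° = 52.6°.
Band runs from +76.7° eastward to +129.3°.

52.6°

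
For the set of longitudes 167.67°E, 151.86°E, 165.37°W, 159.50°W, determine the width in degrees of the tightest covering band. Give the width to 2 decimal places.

48.64°

Sort the longitudes: -165.37°, -159.50°, +151.86°, +167.67°.
Eastward gaps between consecutive values (wrapping around): 5.87°, 311.36°, 15.81°, 26.96°.
Largest gap = 311.36° ⇒ minimal covering band is its complement: 360° − 311.36° = 48.64°.
Band runs from +151.86° eastward to -159.50°, crossing the antimeridian.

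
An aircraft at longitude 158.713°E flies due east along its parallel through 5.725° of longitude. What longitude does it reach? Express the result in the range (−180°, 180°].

164.438°E

Start at +158.713°; shift +5.725° → +164.438°.
+164.438° already lies in (−180°, 180°].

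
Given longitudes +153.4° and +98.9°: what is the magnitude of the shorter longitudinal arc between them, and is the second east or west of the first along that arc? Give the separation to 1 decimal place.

54.5° west

Raw difference: 98.9 − 153.4 = -54.5°.
Normalise into (−180°, 180°]: -54.5° stays -54.5°.
Negative ⇒ the second point lies to the west; separation 54.5°.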